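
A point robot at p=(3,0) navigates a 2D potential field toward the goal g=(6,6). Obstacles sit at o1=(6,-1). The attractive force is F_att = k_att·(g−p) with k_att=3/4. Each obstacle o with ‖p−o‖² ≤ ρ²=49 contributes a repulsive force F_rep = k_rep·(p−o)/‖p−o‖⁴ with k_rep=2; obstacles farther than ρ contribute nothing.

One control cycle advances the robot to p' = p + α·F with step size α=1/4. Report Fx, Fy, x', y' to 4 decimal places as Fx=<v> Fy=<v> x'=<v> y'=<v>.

Fx=2.1900 Fy=4.5200 x'=3.5475 y'=1.1300

F_att = 3/4·(g−p) = 3/4·(3,6) = (2.2500,4.5000)
o1: d²=10 ≤ ρ²=49; F_rep = 2·(-3,1)/10² = (-0.0600,0.0200)
F = F_att + ΣF_rep = (2.1900,4.5200)
p' = p + 1/4·F = (3.5475,1.1300)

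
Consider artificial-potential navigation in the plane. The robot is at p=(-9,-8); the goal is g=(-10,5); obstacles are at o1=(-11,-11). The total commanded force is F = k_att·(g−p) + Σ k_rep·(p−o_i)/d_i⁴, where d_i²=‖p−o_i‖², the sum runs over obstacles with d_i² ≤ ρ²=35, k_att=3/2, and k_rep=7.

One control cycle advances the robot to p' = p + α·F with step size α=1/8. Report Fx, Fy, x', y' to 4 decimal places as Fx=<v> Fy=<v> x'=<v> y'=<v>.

Fx=-1.4172 Fy=19.6243 x'=-9.1771 y'=-5.5470

F_att = 3/2·(g−p) = 3/2·(-1,13) = (-1.5000,19.5000)
o1: d²=13 ≤ ρ²=35; F_rep = 7·(2,3)/13² = (0.0828,0.1243)
F = F_att + ΣF_rep = (-1.4172,19.6243)
p' = p + 1/8·F = (-9.1771,-5.5470)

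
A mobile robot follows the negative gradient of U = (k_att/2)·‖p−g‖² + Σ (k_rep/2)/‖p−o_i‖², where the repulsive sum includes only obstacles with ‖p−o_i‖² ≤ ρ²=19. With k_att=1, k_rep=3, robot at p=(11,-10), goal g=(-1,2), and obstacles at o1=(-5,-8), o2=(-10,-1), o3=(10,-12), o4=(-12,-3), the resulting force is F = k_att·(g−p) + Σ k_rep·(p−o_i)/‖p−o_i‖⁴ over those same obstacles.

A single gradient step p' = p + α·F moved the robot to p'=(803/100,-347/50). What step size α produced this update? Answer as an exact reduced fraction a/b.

α = 1/4

F_att = 1·(g−p) = 1·(-12,12) = (-12.0000,12.0000)
o1: d²=260 > ρ²=19 → inactive
o2: d²=522 > ρ²=19 → inactive
o3: d²=5 ≤ ρ²=19; F_rep = 3·(1,2)/5² = (0.1200,0.2400)
o4: d²=578 > ρ²=19 → inactive
F = F_att + ΣF_rep = (-11.8800,12.2400)
Δp = p'−p = (-2.9700,3.0600); α = Δx/Fx = (-297/100) / (-297/25) = 1/4
check: Δy/Fy = (153/50) / (306/25) = 1/4 ✓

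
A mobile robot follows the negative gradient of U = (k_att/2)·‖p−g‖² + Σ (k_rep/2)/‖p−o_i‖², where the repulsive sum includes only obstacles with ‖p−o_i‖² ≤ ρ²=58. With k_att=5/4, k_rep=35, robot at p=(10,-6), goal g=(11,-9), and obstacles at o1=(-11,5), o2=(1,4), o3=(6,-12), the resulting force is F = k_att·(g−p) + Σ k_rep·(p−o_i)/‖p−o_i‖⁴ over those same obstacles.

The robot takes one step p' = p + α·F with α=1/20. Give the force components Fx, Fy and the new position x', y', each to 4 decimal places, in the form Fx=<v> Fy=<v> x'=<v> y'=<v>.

Fx=1.3018 Fy=-3.6723 x'=10.0651 y'=-6.1836

F_att = 5/4·(g−p) = 5/4·(1,-3) = (1.2500,-3.7500)
o1: d²=562 > ρ²=58 → inactive
o2: d²=181 > ρ²=58 → inactive
o3: d²=52 ≤ ρ²=58; F_rep = 35·(4,6)/52² = (0.0518,0.0777)
F = F_att + ΣF_rep = (1.3018,-3.6723)
p' = p + 1/20·F = (10.0651,-6.1836)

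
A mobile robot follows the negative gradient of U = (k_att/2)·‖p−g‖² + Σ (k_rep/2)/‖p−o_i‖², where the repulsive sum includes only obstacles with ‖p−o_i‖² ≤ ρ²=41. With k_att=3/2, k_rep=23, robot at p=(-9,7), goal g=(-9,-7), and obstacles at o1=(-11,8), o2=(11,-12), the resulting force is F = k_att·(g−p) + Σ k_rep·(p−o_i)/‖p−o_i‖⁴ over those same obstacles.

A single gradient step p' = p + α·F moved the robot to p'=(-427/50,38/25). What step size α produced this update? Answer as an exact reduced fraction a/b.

α = 1/4

F_att = 3/2·(g−p) = 3/2·(0,-14) = (0.0000,-21.0000)
o1: d²=5 ≤ ρ²=41; F_rep = 23·(2,-1)/5² = (1.8400,-0.9200)
o2: d²=761 > ρ²=41 → inactive
F = F_att + ΣF_rep = (1.8400,-21.9200)
Δp = p'−p = (0.4600,-5.4800); α = Δx/Fx = (23/50) / (46/25) = 1/4
check: Δy/Fy = (-137/25) / (-548/25) = 1/4 ✓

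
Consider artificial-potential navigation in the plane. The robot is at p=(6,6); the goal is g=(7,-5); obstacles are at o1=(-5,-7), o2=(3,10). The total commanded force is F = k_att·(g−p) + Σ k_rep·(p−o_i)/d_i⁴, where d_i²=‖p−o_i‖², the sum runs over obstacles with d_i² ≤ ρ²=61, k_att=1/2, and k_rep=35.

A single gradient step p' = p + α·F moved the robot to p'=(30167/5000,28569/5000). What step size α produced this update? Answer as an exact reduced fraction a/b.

α = 1/20

F_att = 1/2·(g−p) = 1/2·(1,-11) = (0.5000,-5.5000)
o1: d²=290 > ρ²=61 → inactive
o2: d²=25 ≤ ρ²=61; F_rep = 35·(3,-4)/25² = (0.1680,-0.2240)
F = F_att + ΣF_rep = (0.6680,-5.7240)
Δp = p'−p = (0.0334,-0.2862); α = Δx/Fx = (167/5000) / (167/250) = 1/20
check: Δy/Fy = (-1431/5000) / (-1431/250) = 1/20 ✓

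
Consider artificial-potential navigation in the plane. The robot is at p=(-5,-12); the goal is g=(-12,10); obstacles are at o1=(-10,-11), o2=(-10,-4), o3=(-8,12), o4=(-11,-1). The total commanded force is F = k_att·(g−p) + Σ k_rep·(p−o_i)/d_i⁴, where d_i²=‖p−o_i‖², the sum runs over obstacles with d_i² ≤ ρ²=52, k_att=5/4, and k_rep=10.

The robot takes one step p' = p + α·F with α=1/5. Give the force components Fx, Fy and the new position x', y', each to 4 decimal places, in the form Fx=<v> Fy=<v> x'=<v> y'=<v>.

F_att = 5/4·(g−p) = 5/4·(-7,22) = (-8.7500,27.5000)
o1: d²=26 ≤ ρ²=52; F_rep = 10·(5,-1)/26² = (0.0740,-0.0148)
o2: d²=89 > ρ²=52 → inactive
o3: d²=585 > ρ²=52 → inactive
o4: d²=157 > ρ²=52 → inactive
F = F_att + ΣF_rep = (-8.6760,27.4852)
p' = p + 1/5·F = (-6.7352,-6.5030)

Fx=-8.6760 Fy=27.4852 x'=-6.7352 y'=-6.5030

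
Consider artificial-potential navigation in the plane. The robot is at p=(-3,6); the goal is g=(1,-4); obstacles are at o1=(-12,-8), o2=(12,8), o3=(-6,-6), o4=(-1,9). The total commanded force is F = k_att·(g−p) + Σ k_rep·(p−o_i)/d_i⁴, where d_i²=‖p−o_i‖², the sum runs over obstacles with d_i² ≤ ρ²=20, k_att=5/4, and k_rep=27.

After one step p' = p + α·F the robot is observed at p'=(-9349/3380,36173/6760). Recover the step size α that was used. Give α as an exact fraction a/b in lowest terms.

F_att = 5/4·(g−p) = 5/4·(4,-10) = (5.0000,-12.5000)
o1: d²=277 > ρ²=20 → inactive
o2: d²=229 > ρ²=20 → inactive
o3: d²=153 > ρ²=20 → inactive
o4: d²=13 ≤ ρ²=20; F_rep = 27·(-2,-3)/13² = (-0.3195,-0.4793)
F = F_att + ΣF_rep = (4.6805,-12.9793)
Δp = p'−p = (0.2340,-0.6490); α = Δx/Fx = (791/3380) / (791/169) = 1/20
check: Δy/Fy = (-4387/6760) / (-4387/338) = 1/20 ✓

α = 1/20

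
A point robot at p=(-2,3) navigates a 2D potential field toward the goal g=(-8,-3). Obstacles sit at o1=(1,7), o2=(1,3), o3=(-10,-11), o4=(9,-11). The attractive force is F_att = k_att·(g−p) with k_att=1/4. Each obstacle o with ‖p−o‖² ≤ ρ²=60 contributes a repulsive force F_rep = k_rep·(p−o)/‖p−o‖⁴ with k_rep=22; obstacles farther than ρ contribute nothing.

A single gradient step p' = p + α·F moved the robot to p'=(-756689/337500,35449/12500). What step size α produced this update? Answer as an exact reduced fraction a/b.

F_att = 1/4·(g−p) = 1/4·(-6,-6) = (-1.5000,-1.5000)
o1: d²=25 ≤ ρ²=60; F_rep = 22·(-3,-4)/25² = (-0.1056,-0.1408)
o2: d²=9 ≤ ρ²=60; F_rep = 22·(-3,0)/9² = (-0.8148,0.0000)
o3: d²=260 > ρ²=60 → inactive
o4: d²=317 > ρ²=60 → inactive
F = F_att + ΣF_rep = (-2.4204,-1.6408)
Δp = p'−p = (-0.2420,-0.1641); α = Δx/Fx = (-81689/337500) / (-81689/33750) = 1/10
check: Δy/Fy = (-2051/12500) / (-2051/1250) = 1/10 ✓

α = 1/10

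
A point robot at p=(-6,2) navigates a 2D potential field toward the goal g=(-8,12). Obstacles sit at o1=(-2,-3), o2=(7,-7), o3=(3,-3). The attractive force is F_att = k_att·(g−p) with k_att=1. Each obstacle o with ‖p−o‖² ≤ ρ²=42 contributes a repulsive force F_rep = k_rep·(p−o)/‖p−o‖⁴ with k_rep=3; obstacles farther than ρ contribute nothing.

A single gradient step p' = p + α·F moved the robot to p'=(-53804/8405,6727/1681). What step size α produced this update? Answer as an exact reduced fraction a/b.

F_att = 1·(g−p) = 1·(-2,10) = (-2.0000,10.0000)
o1: d²=41 ≤ ρ²=42; F_rep = 3·(-4,5)/41² = (-0.0071,0.0089)
o2: d²=250 > ρ²=42 → inactive
o3: d²=106 > ρ²=42 → inactive
F = F_att + ΣF_rep = (-2.0071,10.0089)
Δp = p'−p = (-0.4014,2.0018); α = Δx/Fx = (-3374/8405) / (-3374/1681) = 1/5
check: Δy/Fy = (3365/1681) / (16825/1681) = 1/5 ✓

α = 1/5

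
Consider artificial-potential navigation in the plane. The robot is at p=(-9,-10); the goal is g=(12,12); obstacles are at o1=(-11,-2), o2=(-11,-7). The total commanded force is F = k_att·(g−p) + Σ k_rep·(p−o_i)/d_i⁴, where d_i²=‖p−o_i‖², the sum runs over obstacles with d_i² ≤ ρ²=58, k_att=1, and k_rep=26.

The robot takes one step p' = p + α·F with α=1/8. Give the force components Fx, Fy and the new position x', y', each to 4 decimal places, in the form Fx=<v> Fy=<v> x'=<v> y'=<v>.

Fx=21.3077 Fy=21.5385 x'=-6.3365 y'=-7.3077

F_att = 1·(g−p) = 1·(21,22) = (21.0000,22.0000)
o1: d²=68 > ρ²=58 → inactive
o2: d²=13 ≤ ρ²=58; F_rep = 26·(2,-3)/13² = (0.3077,-0.4615)
F = F_att + ΣF_rep = (21.3077,21.5385)
p' = p + 1/8·F = (-6.3365,-7.3077)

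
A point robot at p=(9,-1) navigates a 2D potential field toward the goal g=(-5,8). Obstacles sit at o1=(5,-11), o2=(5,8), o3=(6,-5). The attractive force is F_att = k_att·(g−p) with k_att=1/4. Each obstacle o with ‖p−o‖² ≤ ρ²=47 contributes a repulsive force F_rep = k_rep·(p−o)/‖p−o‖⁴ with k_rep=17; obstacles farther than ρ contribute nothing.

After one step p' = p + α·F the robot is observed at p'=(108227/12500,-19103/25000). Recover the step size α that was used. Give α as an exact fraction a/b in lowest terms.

F_att = 1/4·(g−p) = 1/4·(-14,9) = (-3.5000,2.2500)
o1: d²=116 > ρ²=47 → inactive
o2: d²=97 > ρ²=47 → inactive
o3: d²=25 ≤ ρ²=47; F_rep = 17·(3,4)/25² = (0.0816,0.1088)
F = F_att + ΣF_rep = (-3.4184,2.3588)
Δp = p'−p = (-0.3418,0.2359); α = Δx/Fx = (-4273/12500) / (-4273/1250) = 1/10
check: Δy/Fy = (5897/25000) / (5897/2500) = 1/10 ✓

α = 1/10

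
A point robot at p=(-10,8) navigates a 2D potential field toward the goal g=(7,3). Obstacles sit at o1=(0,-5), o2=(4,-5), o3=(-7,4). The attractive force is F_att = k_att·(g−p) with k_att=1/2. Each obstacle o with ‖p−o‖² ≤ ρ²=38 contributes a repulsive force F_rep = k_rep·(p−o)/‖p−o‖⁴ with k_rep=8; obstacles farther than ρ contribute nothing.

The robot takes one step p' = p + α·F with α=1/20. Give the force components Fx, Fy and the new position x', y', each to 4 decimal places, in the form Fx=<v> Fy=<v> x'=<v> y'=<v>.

F_att = 1/2·(g−p) = 1/2·(17,-5) = (8.5000,-2.5000)
o1: d²=269 > ρ²=38 → inactive
o2: d²=365 > ρ²=38 → inactive
o3: d²=25 ≤ ρ²=38; F_rep = 8·(-3,4)/25² = (-0.0384,0.0512)
F = F_att + ΣF_rep = (8.4616,-2.4488)
p' = p + 1/20·F = (-9.5769,7.8776)

Fx=8.4616 Fy=-2.4488 x'=-9.5769 y'=7.8776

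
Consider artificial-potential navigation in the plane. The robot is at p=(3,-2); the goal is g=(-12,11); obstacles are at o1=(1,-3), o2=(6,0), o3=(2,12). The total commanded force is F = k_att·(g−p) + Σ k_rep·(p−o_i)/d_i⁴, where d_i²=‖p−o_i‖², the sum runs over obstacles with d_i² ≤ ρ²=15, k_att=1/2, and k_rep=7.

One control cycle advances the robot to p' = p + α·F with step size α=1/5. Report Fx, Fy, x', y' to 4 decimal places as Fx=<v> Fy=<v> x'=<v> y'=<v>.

Fx=-7.0643 Fy=6.6972 x'=1.5871 y'=-0.6606

F_att = 1/2·(g−p) = 1/2·(-15,13) = (-7.5000,6.5000)
o1: d²=5 ≤ ρ²=15; F_rep = 7·(2,1)/5² = (0.5600,0.2800)
o2: d²=13 ≤ ρ²=15; F_rep = 7·(-3,-2)/13² = (-0.1243,-0.0828)
o3: d²=197 > ρ²=15 → inactive
F = F_att + ΣF_rep = (-7.0643,6.6972)
p' = p + 1/5·F = (1.5871,-0.6606)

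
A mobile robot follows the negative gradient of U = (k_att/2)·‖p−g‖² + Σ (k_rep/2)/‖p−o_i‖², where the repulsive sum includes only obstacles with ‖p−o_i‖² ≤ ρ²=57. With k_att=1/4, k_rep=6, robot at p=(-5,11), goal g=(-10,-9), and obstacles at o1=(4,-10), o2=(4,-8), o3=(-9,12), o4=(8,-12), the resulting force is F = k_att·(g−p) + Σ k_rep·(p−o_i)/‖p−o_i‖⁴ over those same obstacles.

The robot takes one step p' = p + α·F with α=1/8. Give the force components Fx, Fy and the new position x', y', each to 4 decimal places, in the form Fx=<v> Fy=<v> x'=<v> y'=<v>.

Fx=-1.1670 Fy=-5.0208 x'=-5.1459 y'=10.3724

F_att = 1/4·(g−p) = 1/4·(-5,-20) = (-1.2500,-5.0000)
o1: d²=522 > ρ²=57 → inactive
o2: d²=442 > ρ²=57 → inactive
o3: d²=17 ≤ ρ²=57; F_rep = 6·(4,-1)/17² = (0.0830,-0.0208)
o4: d²=698 > ρ²=57 → inactive
F = F_att + ΣF_rep = (-1.1670,-5.0208)
p' = p + 1/8·F = (-5.1459,10.3724)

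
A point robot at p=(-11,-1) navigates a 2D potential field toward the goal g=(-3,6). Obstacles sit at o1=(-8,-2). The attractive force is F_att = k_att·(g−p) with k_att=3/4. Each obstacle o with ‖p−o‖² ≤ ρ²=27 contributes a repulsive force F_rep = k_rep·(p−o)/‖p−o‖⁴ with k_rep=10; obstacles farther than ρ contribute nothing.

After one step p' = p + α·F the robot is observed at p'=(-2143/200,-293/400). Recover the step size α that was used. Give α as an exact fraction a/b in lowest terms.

F_att = 3/4·(g−p) = 3/4·(8,7) = (6.0000,5.2500)
o1: d²=10 ≤ ρ²=27; F_rep = 10·(-3,1)/10² = (-0.3000,0.1000)
F = F_att + ΣF_rep = (5.7000,5.3500)
Δp = p'−p = (0.2850,0.2675); α = Δx/Fx = (57/200) / (57/10) = 1/20
check: Δy/Fy = (107/400) / (107/20) = 1/20 ✓

α = 1/20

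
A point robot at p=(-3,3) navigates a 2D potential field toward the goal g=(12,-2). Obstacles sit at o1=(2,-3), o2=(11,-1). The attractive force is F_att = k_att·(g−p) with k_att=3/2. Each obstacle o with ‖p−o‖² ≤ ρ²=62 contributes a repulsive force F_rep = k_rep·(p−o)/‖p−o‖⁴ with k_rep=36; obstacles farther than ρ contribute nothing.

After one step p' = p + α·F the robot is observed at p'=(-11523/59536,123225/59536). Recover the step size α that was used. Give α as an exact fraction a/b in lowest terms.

α = 1/8

F_att = 3/2·(g−p) = 3/2·(15,-5) = (22.5000,-7.5000)
o1: d²=61 ≤ ρ²=62; F_rep = 36·(-5,6)/61² = (-0.0484,0.0580)
o2: d²=212 > ρ²=62 → inactive
F = F_att + ΣF_rep = (22.4516,-7.4420)
Δp = p'−p = (2.8065,-0.9302); α = Δx/Fx = (167085/59536) / (167085/7442) = 1/8
check: Δy/Fy = (-55383/59536) / (-55383/7442) = 1/8 ✓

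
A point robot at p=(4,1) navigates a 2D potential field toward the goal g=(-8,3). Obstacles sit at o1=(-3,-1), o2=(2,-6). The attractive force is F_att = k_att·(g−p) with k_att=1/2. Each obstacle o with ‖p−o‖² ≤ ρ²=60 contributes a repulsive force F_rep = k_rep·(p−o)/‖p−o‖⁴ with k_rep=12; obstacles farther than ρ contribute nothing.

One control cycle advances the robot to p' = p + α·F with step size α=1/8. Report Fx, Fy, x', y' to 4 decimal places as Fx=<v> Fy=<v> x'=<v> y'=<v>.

Fx=-5.9616 Fy=1.0384 x'=3.2548 y'=1.1298

F_att = 1/2·(g−p) = 1/2·(-12,2) = (-6.0000,1.0000)
o1: d²=53 ≤ ρ²=60; F_rep = 12·(7,2)/53² = (0.0299,0.0085)
o2: d²=53 ≤ ρ²=60; F_rep = 12·(2,7)/53² = (0.0085,0.0299)
F = F_att + ΣF_rep = (-5.9616,1.0384)
p' = p + 1/8·F = (3.2548,1.1298)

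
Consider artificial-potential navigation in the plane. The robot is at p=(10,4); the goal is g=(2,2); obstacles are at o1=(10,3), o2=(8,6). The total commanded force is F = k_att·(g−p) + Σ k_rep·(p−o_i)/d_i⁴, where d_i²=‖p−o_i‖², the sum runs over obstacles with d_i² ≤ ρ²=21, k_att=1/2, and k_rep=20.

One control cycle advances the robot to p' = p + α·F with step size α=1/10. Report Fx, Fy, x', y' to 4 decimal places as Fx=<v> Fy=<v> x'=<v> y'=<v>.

F_att = 1/2·(g−p) = 1/2·(-8,-2) = (-4.0000,-1.0000)
o1: d²=1 ≤ ρ²=21; F_rep = 20·(0,1)/1² = (0.0000,20.0000)
o2: d²=8 ≤ ρ²=21; F_rep = 20·(2,-2)/8² = (0.6250,-0.6250)
F = F_att + ΣF_rep = (-3.3750,18.3750)
p' = p + 1/10·F = (9.6625,5.8375)

Fx=-3.3750 Fy=18.3750 x'=9.6625 y'=5.8375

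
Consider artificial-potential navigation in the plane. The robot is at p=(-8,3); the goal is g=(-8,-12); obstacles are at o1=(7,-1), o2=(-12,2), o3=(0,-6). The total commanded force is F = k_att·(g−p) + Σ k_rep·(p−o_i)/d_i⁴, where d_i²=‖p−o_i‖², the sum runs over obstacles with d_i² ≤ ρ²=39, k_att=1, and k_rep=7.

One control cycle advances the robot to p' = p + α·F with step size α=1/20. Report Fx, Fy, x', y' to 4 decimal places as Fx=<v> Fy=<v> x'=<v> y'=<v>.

Fx=0.0969 Fy=-14.9758 x'=-7.9952 y'=2.2512

F_att = 1·(g−p) = 1·(0,-15) = (0.0000,-15.0000)
o1: d²=241 > ρ²=39 → inactive
o2: d²=17 ≤ ρ²=39; F_rep = 7·(4,1)/17² = (0.0969,0.0242)
o3: d²=145 > ρ²=39 → inactive
F = F_att + ΣF_rep = (0.0969,-14.9758)
p' = p + 1/20·F = (-7.9952,2.2512)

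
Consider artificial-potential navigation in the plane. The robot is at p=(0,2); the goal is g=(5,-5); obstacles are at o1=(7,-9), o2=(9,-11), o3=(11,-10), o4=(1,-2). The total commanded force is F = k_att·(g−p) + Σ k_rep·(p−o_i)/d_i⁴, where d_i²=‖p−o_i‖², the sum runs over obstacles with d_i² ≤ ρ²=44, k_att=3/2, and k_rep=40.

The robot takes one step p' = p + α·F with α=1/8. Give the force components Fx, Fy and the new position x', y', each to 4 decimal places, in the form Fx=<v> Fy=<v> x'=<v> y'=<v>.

Fx=7.3616 Fy=-9.9464 x'=0.9202 y'=0.7567

F_att = 3/2·(g−p) = 3/2·(5,-7) = (7.5000,-10.5000)
o1: d²=170 > ρ²=44 → inactive
o2: d²=250 > ρ²=44 → inactive
o3: d²=265 > ρ²=44 → inactive
o4: d²=17 ≤ ρ²=44; F_rep = 40·(-1,4)/17² = (-0.1384,0.5536)
F = F_att + ΣF_rep = (7.3616,-9.9464)
p' = p + 1/8·F = (0.9202,0.7567)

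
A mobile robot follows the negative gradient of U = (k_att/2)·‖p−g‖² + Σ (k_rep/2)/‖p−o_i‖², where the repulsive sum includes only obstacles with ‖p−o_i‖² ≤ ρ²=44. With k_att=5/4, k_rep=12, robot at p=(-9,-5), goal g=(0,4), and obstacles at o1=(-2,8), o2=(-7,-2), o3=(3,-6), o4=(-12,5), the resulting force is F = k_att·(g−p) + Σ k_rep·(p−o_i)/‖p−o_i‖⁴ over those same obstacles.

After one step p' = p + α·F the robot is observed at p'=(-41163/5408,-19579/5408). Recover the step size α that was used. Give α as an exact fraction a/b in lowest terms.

F_att = 5/4·(g−p) = 5/4·(9,9) = (11.2500,11.2500)
o1: d²=218 > ρ²=44 → inactive
o2: d²=13 ≤ ρ²=44; F_rep = 12·(-2,-3)/13² = (-0.1420,-0.2130)
o3: d²=145 > ρ²=44 → inactive
o4: d²=109 > ρ²=44 → inactive
F = F_att + ΣF_rep = (11.1080,11.0370)
Δp = p'−p = (1.3885,1.3796); α = Δx/Fx = (7509/5408) / (7509/676) = 1/8
check: Δy/Fy = (7461/5408) / (7461/676) = 1/8 ✓

α = 1/8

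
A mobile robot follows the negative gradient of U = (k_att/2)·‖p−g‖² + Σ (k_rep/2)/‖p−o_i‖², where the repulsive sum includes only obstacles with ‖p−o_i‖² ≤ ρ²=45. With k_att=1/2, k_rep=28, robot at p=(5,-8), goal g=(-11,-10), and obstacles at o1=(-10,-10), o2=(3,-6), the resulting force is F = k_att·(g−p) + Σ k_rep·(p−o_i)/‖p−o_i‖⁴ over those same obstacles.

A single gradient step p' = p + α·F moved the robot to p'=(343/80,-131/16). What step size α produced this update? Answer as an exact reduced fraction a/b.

α = 1/10

F_att = 1/2·(g−p) = 1/2·(-16,-2) = (-8.0000,-1.0000)
o1: d²=229 > ρ²=45 → inactive
o2: d²=8 ≤ ρ²=45; F_rep = 28·(2,-2)/8² = (0.8750,-0.8750)
F = F_att + ΣF_rep = (-7.1250,-1.8750)
Δp = p'−p = (-0.7125,-0.1875); α = Δx/Fx = (-57/80) / (-57/8) = 1/10
check: Δy/Fy = (-3/16) / (-15/8) = 1/10 ✓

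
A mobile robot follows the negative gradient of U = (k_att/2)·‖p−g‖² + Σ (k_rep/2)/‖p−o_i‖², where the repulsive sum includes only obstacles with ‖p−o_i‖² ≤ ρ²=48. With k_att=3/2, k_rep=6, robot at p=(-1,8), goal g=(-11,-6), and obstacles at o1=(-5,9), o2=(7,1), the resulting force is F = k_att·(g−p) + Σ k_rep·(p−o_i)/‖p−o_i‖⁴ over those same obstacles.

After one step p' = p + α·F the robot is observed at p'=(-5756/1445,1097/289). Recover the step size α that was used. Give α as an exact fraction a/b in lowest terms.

α = 1/5

F_att = 3/2·(g−p) = 3/2·(-10,-14) = (-15.0000,-21.0000)
o1: d²=17 ≤ ρ²=48; F_rep = 6·(4,-1)/17² = (0.0830,-0.0208)
o2: d²=113 > ρ²=48 → inactive
F = F_att + ΣF_rep = (-14.9170,-21.0208)
Δp = p'−p = (-2.9834,-4.2042); α = Δx/Fx = (-4311/1445) / (-4311/289) = 1/5
check: Δy/Fy = (-1215/289) / (-6075/289) = 1/5 ✓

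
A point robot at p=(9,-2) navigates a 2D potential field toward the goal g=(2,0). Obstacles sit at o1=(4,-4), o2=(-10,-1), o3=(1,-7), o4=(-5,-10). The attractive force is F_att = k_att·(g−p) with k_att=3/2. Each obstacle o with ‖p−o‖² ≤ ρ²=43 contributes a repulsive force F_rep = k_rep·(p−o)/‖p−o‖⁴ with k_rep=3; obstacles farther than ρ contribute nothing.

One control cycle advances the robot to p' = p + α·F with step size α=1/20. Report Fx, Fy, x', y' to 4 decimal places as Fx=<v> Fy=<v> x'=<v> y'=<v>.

Fx=-10.4822 Fy=3.0071 x'=8.4759 y'=-1.8496

F_att = 3/2·(g−p) = 3/2·(-7,2) = (-10.5000,3.0000)
o1: d²=29 ≤ ρ²=43; F_rep = 3·(5,2)/29² = (0.0178,0.0071)
o2: d²=362 > ρ²=43 → inactive
o3: d²=89 > ρ²=43 → inactive
o4: d²=260 > ρ²=43 → inactive
F = F_att + ΣF_rep = (-10.4822,3.0071)
p' = p + 1/20·F = (8.4759,-1.8496)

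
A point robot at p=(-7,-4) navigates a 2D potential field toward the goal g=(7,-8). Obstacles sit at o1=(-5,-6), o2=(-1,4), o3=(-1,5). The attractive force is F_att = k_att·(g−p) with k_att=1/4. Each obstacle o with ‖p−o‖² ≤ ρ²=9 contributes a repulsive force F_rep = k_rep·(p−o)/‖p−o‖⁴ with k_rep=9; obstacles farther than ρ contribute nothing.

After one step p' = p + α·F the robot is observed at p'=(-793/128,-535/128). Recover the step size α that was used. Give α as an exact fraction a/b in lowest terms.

F_att = 1/4·(g−p) = 1/4·(14,-4) = (3.5000,-1.0000)
o1: d²=8 ≤ ρ²=9; F_rep = 9·(-2,2)/8² = (-0.2812,0.2812)
o2: d²=100 > ρ²=9 → inactive
o3: d²=117 > ρ²=9 → inactive
F = F_att + ΣF_rep = (3.2188,-0.7188)
Δp = p'−p = (0.8047,-0.1797); α = Δx/Fx = (103/128) / (103/32) = 1/4
check: Δy/Fy = (-23/128) / (-23/32) = 1/4 ✓

α = 1/4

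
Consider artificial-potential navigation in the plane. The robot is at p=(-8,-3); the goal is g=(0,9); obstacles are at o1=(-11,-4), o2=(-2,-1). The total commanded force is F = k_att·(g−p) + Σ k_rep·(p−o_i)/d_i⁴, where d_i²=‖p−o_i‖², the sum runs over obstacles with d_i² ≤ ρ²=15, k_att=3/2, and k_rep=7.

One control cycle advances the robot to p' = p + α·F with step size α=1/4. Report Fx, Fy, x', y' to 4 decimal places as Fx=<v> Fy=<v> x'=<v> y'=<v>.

F_att = 3/2·(g−p) = 3/2·(8,12) = (12.0000,18.0000)
o1: d²=10 ≤ ρ²=15; F_rep = 7·(3,1)/10² = (0.2100,0.0700)
o2: d²=40 > ρ²=15 → inactive
F = F_att + ΣF_rep = (12.2100,18.0700)
p' = p + 1/4·F = (-4.9475,1.5175)

Fx=12.2100 Fy=18.0700 x'=-4.9475 y'=1.5175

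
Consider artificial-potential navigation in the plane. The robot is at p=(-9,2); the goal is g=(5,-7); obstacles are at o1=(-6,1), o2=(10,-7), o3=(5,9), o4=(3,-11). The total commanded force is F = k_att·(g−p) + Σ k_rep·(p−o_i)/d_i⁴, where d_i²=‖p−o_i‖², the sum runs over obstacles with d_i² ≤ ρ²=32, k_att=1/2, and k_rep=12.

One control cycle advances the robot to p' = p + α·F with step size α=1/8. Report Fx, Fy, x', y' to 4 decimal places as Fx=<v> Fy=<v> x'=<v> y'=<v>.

F_att = 1/2·(g−p) = 1/2·(14,-9) = (7.0000,-4.5000)
o1: d²=10 ≤ ρ²=32; F_rep = 12·(-3,1)/10² = (-0.3600,0.1200)
o2: d²=442 > ρ²=32 → inactive
o3: d²=245 > ρ²=32 → inactive
o4: d²=313 > ρ²=32 → inactive
F = F_att + ΣF_rep = (6.6400,-4.3800)
p' = p + 1/8·F = (-8.1700,1.4525)

Fx=6.6400 Fy=-4.3800 x'=-8.1700 y'=1.4525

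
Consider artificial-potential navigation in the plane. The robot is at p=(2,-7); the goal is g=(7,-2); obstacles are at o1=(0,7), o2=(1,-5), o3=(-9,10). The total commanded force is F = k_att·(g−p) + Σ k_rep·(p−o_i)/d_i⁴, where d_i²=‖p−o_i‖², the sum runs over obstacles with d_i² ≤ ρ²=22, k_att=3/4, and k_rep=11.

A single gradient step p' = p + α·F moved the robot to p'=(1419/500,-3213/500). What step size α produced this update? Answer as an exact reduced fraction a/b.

F_att = 3/4·(g−p) = 3/4·(5,5) = (3.7500,3.7500)
o1: d²=200 > ρ²=22 → inactive
o2: d²=5 ≤ ρ²=22; F_rep = 11·(1,-2)/5² = (0.4400,-0.8800)
o3: d²=410 > ρ²=22 → inactive
F = F_att + ΣF_rep = (4.1900,2.8700)
Δp = p'−p = (0.8380,0.5740); α = Δx/Fx = (419/500) / (419/100) = 1/5
check: Δy/Fy = (287/500) / (287/100) = 1/5 ✓

α = 1/5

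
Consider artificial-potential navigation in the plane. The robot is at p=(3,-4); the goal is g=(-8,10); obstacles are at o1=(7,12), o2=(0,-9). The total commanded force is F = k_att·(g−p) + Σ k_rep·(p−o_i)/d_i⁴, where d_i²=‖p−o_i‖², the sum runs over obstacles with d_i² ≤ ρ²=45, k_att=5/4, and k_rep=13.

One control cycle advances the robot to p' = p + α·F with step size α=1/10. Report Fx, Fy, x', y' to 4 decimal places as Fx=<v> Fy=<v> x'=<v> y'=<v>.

F_att = 5/4·(g−p) = 5/4·(-11,14) = (-13.7500,17.5000)
o1: d²=272 > ρ²=45 → inactive
o2: d²=34 ≤ ρ²=45; F_rep = 13·(3,5)/34² = (0.0337,0.0562)
F = F_att + ΣF_rep = (-13.7163,17.5562)
p' = p + 1/10·F = (1.6284,-2.2444)

Fx=-13.7163 Fy=17.5562 x'=1.6284 y'=-2.2444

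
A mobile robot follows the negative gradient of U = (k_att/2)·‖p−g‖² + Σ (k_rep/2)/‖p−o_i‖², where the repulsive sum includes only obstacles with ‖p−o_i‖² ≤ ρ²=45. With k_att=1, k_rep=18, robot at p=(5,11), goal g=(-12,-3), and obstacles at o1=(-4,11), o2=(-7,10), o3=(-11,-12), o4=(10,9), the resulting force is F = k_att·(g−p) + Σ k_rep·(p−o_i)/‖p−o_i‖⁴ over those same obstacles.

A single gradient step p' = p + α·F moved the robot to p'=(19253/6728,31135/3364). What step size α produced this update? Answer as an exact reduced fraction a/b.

α = 1/8

F_att = 1·(g−p) = 1·(-17,-14) = (-17.0000,-14.0000)
o1: d²=81 > ρ²=45 → inactive
o2: d²=145 > ρ²=45 → inactive
o3: d²=785 > ρ²=45 → inactive
o4: d²=29 ≤ ρ²=45; F_rep = 18·(-5,2)/29² = (-0.1070,0.0428)
F = F_att + ΣF_rep = (-17.1070,-13.9572)
Δp = p'−p = (-2.1384,-1.7446); α = Δx/Fx = (-14387/6728) / (-14387/841) = 1/8
check: Δy/Fy = (-5869/3364) / (-11738/841) = 1/8 ✓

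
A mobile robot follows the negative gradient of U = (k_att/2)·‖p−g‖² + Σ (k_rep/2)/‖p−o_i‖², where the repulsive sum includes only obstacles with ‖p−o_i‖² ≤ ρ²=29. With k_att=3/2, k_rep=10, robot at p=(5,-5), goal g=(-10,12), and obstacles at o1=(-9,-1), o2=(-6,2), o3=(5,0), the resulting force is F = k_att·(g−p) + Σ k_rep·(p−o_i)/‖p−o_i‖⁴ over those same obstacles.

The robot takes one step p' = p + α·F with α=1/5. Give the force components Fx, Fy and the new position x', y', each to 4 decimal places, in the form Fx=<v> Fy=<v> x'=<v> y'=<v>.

F_att = 3/2·(g−p) = 3/2·(-15,17) = (-22.5000,25.5000)
o1: d²=212 > ρ²=29 → inactive
o2: d²=170 > ρ²=29 → inactive
o3: d²=25 ≤ ρ²=29; F_rep = 10·(0,-5)/25² = (0.0000,-0.0800)
F = F_att + ΣF_rep = (-22.5000,25.4200)
p' = p + 1/5·F = (0.5000,0.0840)

Fx=-22.5000 Fy=25.4200 x'=0.5000 y'=0.0840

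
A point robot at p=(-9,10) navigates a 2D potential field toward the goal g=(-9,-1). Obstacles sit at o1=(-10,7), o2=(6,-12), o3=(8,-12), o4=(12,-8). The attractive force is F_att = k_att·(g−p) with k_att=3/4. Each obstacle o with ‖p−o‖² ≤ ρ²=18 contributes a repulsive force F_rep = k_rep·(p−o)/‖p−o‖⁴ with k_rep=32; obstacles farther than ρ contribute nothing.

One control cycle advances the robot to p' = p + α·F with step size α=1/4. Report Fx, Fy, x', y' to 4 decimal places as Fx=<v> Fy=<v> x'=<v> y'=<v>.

F_att = 3/4·(g−p) = 3/4·(0,-11) = (0.0000,-8.2500)
o1: d²=10 ≤ ρ²=18; F_rep = 32·(1,3)/10² = (0.3200,0.9600)
o2: d²=709 > ρ²=18 → inactive
o3: d²=773 > ρ²=18 → inactive
o4: d²=765 > ρ²=18 → inactive
F = F_att + ΣF_rep = (0.3200,-7.2900)
p' = p + 1/4·F = (-8.9200,8.1775)

Fx=0.3200 Fy=-7.2900 x'=-8.9200 y'=8.1775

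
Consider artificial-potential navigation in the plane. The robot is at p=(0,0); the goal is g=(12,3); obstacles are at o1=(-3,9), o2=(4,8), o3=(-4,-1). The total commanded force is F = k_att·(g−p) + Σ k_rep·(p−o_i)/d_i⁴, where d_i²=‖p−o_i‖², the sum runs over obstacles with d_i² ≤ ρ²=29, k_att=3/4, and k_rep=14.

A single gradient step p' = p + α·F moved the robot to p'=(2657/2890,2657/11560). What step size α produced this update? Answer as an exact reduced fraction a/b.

F_att = 3/4·(g−p) = 3/4·(12,3) = (9.0000,2.2500)
o1: d²=90 > ρ²=29 → inactive
o2: d²=80 > ρ²=29 → inactive
o3: d²=17 ≤ ρ²=29; F_rep = 14·(4,1)/17² = (0.1938,0.0484)
F = F_att + ΣF_rep = (9.1938,2.2984)
Δp = p'−p = (0.9194,0.2298); α = Δx/Fx = (2657/2890) / (2657/289) = 1/10
check: Δy/Fy = (2657/11560) / (2657/1156) = 1/10 ✓

α = 1/10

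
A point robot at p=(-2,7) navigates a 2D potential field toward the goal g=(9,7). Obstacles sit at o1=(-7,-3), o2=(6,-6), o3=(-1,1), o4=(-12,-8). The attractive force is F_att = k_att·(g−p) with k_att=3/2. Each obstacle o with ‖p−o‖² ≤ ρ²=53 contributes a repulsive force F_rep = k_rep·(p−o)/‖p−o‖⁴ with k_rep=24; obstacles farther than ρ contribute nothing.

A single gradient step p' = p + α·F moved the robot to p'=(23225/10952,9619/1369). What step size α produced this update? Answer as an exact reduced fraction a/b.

F_att = 3/2·(g−p) = 3/2·(11,0) = (16.5000,0.0000)
o1: d²=125 > ρ²=53 → inactive
o2: d²=233 > ρ²=53 → inactive
o3: d²=37 ≤ ρ²=53; F_rep = 24·(-1,6)/37² = (-0.0175,0.1052)
o4: d²=325 > ρ²=53 → inactive
F = F_att + ΣF_rep = (16.4825,0.1052)
Δp = p'−p = (4.1206,0.0263); α = Δx/Fx = (45129/10952) / (45129/2738) = 1/4
check: Δy/Fy = (36/1369) / (144/1369) = 1/4 ✓

α = 1/4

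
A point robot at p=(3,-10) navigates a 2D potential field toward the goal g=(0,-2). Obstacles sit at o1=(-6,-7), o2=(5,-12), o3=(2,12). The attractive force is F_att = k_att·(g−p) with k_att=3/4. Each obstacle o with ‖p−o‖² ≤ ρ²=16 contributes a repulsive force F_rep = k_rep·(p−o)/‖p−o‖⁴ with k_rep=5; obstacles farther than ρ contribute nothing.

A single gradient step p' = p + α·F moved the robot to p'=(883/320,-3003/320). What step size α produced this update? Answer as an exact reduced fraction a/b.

α = 1/10

F_att = 3/4·(g−p) = 3/4·(-3,8) = (-2.2500,6.0000)
o1: d²=90 > ρ²=16 → inactive
o2: d²=8 ≤ ρ²=16; F_rep = 5·(-2,2)/8² = (-0.1562,0.1562)
o3: d²=485 > ρ²=16 → inactive
F = F_att + ΣF_rep = (-2.4062,6.1562)
Δp = p'−p = (-0.2406,0.6156); α = Δx/Fx = (-77/320) / (-77/32) = 1/10
check: Δy/Fy = (197/320) / (197/32) = 1/10 ✓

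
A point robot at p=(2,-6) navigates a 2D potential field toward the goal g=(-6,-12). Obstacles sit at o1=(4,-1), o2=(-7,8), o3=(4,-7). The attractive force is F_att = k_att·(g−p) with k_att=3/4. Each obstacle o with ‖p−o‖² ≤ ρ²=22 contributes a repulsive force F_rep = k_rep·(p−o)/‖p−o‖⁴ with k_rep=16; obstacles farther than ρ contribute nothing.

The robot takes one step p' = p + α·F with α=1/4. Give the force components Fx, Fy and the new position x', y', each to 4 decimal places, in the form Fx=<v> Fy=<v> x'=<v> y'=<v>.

F_att = 3/4·(g−p) = 3/4·(-8,-6) = (-6.0000,-4.5000)
o1: d²=29 > ρ²=22 → inactive
o2: d²=277 > ρ²=22 → inactive
o3: d²=5 ≤ ρ²=22; F_rep = 16·(-2,1)/5² = (-1.2800,0.6400)
F = F_att + ΣF_rep = (-7.2800,-3.8600)
p' = p + 1/4·F = (0.1800,-6.9650)

Fx=-7.2800 Fy=-3.8600 x'=0.1800 y'=-6.9650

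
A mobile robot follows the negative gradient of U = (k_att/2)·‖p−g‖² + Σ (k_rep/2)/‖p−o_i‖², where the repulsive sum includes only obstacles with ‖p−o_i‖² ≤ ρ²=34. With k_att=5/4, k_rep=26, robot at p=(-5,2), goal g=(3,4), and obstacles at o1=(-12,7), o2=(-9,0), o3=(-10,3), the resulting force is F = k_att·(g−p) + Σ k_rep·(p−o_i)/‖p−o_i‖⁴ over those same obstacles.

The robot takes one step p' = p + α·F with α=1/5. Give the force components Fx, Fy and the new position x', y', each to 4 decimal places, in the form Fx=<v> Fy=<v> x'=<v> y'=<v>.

F_att = 5/4·(g−p) = 5/4·(8,2) = (10.0000,2.5000)
o1: d²=74 > ρ²=34 → inactive
o2: d²=20 ≤ ρ²=34; F_rep = 26·(4,2)/20² = (0.2600,0.1300)
o3: d²=26 ≤ ρ²=34; F_rep = 26·(5,-1)/26² = (0.1923,-0.0385)
F = F_att + ΣF_rep = (10.4523,2.5915)
p' = p + 1/5·F = (-2.9095,2.5183)

Fx=10.4523 Fy=2.5915 x'=-2.9095 y'=2.5183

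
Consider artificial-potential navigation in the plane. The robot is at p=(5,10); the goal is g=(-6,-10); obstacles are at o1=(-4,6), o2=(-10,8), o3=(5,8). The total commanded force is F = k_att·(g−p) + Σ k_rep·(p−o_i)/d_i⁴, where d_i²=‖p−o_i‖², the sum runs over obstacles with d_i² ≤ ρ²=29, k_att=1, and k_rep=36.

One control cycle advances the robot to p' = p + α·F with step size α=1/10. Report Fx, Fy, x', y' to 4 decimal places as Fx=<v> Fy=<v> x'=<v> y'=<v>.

Fx=-11.0000 Fy=-15.5000 x'=3.9000 y'=8.4500

F_att = 1·(g−p) = 1·(-11,-20) = (-11.0000,-20.0000)
o1: d²=97 > ρ²=29 → inactive
o2: d²=229 > ρ²=29 → inactive
o3: d²=4 ≤ ρ²=29; F_rep = 36·(0,2)/4² = (0.0000,4.5000)
F = F_att + ΣF_rep = (-11.0000,-15.5000)
p' = p + 1/10·F = (3.9000,8.4500)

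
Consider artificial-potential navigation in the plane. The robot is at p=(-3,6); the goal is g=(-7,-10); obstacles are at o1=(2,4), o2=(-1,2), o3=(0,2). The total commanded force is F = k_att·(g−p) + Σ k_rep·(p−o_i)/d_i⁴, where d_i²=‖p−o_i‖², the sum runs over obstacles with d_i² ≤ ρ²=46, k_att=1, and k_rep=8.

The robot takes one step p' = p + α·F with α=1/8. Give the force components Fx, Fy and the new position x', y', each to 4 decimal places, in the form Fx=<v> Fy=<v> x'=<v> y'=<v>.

Fx=-4.1260 Fy=-15.8498 x'=-3.5157 y'=4.0188

F_att = 1·(g−p) = 1·(-4,-16) = (-4.0000,-16.0000)
o1: d²=29 ≤ ρ²=46; F_rep = 8·(-5,2)/29² = (-0.0476,0.0190)
o2: d²=20 ≤ ρ²=46; F_rep = 8·(-2,4)/20² = (-0.0400,0.0800)
o3: d²=25 ≤ ρ²=46; F_rep = 8·(-3,4)/25² = (-0.0384,0.0512)
F = F_att + ΣF_rep = (-4.1260,-15.8498)
p' = p + 1/8·F = (-3.5157,4.0188)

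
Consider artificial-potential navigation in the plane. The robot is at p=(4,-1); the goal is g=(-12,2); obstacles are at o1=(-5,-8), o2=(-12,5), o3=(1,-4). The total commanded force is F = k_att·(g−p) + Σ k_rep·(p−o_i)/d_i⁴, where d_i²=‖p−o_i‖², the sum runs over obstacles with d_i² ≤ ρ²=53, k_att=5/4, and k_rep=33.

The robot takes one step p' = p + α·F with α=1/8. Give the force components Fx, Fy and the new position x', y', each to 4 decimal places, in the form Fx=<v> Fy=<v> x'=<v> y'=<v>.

F_att = 5/4·(g−p) = 5/4·(-16,3) = (-20.0000,3.7500)
o1: d²=130 > ρ²=53 → inactive
o2: d²=292 > ρ²=53 → inactive
o3: d²=18 ≤ ρ²=53; F_rep = 33·(3,3)/18² = (0.3056,0.3056)
F = F_att + ΣF_rep = (-19.6944,4.0556)
p' = p + 1/8·F = (1.5382,-0.4931)

Fx=-19.6944 Fy=4.0556 x'=1.5382 y'=-0.4931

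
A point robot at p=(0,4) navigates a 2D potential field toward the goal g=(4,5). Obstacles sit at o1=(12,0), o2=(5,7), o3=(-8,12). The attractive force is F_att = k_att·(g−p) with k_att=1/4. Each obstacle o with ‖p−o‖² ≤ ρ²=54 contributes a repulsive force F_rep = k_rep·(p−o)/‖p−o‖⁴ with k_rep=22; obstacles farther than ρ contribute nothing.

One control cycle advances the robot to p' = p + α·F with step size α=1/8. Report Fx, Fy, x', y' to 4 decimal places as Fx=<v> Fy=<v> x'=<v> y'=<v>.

Fx=0.9048 Fy=0.1929 x'=0.1131 y'=4.0241

F_att = 1/4·(g−p) = 1/4·(4,1) = (1.0000,0.2500)
o1: d²=160 > ρ²=54 → inactive
o2: d²=34 ≤ ρ²=54; F_rep = 22·(-5,-3)/34² = (-0.0952,-0.0571)
o3: d²=128 > ρ²=54 → inactive
F = F_att + ΣF_rep = (0.9048,0.1929)
p' = p + 1/8·F = (0.1131,4.0241)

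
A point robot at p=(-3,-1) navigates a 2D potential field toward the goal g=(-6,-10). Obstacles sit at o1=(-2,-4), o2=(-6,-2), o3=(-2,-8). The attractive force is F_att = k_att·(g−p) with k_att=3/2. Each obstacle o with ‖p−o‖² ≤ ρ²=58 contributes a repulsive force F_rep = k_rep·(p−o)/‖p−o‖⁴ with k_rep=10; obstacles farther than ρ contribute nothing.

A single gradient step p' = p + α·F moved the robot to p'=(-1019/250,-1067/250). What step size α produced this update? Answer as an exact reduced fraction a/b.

α = 1/4

F_att = 3/2·(g−p) = 3/2·(-3,-9) = (-4.5000,-13.5000)
o1: d²=10 ≤ ρ²=58; F_rep = 10·(-1,3)/10² = (-0.1000,0.3000)
o2: d²=10 ≤ ρ²=58; F_rep = 10·(3,1)/10² = (0.3000,0.1000)
o3: d²=50 ≤ ρ²=58; F_rep = 10·(-1,7)/50² = (-0.0040,0.0280)
F = F_att + ΣF_rep = (-4.3040,-13.0720)
Δp = p'−p = (-1.0760,-3.2680); α = Δx/Fx = (-269/250) / (-538/125) = 1/4
check: Δy/Fy = (-817/250) / (-1634/125) = 1/4 ✓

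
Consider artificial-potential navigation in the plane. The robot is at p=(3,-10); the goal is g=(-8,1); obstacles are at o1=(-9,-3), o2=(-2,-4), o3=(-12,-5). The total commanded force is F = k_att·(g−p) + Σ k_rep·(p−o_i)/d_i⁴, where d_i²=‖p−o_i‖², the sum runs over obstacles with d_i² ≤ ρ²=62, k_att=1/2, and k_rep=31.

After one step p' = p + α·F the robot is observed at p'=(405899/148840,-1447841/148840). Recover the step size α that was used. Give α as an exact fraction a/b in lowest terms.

α = 1/20

F_att = 1/2·(g−p) = 1/2·(-11,11) = (-5.5000,5.5000)
o1: d²=193 > ρ²=62 → inactive
o2: d²=61 ≤ ρ²=62; F_rep = 31·(5,-6)/61² = (0.0417,-0.0500)
o3: d²=250 > ρ²=62 → inactive
F = F_att + ΣF_rep = (-5.4583,5.4500)
Δp = p'−p = (-0.2729,0.2725); α = Δx/Fx = (-40621/148840) / (-40621/7442) = 1/20
check: Δy/Fy = (40559/148840) / (40559/7442) = 1/20 ✓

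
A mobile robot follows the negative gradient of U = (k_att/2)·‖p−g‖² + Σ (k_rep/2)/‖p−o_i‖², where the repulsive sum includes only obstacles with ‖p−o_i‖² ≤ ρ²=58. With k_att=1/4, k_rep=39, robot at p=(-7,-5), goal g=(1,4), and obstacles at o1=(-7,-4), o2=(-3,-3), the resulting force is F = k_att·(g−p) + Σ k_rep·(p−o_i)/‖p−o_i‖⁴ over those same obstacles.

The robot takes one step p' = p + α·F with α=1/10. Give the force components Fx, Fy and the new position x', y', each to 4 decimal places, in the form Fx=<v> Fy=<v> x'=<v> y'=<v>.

F_att = 1/4·(g−p) = 1/4·(8,9) = (2.0000,2.2500)
o1: d²=1 ≤ ρ²=58; F_rep = 39·(0,-1)/1² = (0.0000,-39.0000)
o2: d²=20 ≤ ρ²=58; F_rep = 39·(-4,-2)/20² = (-0.3900,-0.1950)
F = F_att + ΣF_rep = (1.6100,-36.9450)
p' = p + 1/10·F = (-6.8390,-8.6945)

Fx=1.6100 Fy=-36.9450 x'=-6.8390 y'=-8.6945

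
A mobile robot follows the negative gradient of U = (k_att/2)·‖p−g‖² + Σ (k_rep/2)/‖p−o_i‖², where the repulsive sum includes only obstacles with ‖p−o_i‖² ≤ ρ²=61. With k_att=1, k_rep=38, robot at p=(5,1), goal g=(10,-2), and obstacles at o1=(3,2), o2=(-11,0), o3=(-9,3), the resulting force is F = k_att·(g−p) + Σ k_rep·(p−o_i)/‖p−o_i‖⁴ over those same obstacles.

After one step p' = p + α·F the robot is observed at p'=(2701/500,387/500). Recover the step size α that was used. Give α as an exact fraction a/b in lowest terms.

F_att = 1·(g−p) = 1·(5,-3) = (5.0000,-3.0000)
o1: d²=5 ≤ ρ²=61; F_rep = 38·(2,-1)/5² = (3.0400,-1.5200)
o2: d²=257 > ρ²=61 → inactive
o3: d²=200 > ρ²=61 → inactive
F = F_att + ΣF_rep = (8.0400,-4.5200)
Δp = p'−p = (0.4020,-0.2260); α = Δx/Fx = (201/500) / (201/25) = 1/20
check: Δy/Fy = (-113/500) / (-113/25) = 1/20 ✓

α = 1/20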